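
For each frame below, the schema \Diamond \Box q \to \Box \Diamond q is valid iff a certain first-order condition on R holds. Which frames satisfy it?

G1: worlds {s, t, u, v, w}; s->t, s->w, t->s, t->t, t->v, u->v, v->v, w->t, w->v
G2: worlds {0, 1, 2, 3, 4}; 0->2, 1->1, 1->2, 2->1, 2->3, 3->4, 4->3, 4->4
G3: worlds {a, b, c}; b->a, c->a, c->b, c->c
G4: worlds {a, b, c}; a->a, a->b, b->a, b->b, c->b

This is the axiom for convergence; its first-order frame correspondent is \forall x \forall y \forall z (Rxy \wedge Rxz \to \exists w (Ryw \wedge Rzw)).
G1: fails — Rtv and Rts but v and s have no common successor.
G2: fails — R23 and R21 but 3 and 1 have no common successor.
G3: fails — Rba and Rba but a and a have no common successor.
G4: ✓.
Valid on: G4.

G4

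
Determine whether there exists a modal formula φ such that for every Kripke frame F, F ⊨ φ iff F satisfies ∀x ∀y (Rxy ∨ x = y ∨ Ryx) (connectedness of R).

No — not modally definable

Modal frame validity is preserved under disjoint unions.
Take 2 disjoint single-world reflexive frames: each is trivially connected, but their disjoint union has 2 worlds with no edge between distinct components, so it is not connected.
So the class is not modally definable.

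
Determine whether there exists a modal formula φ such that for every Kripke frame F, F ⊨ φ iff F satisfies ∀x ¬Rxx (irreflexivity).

If a class were modally definable it would be closed under surjective bounded morphisms (Goldblatt–Thomason).
The 5-cycle (worlds s,t,u,v,w with s→t→u→v→w→s) is irreflexive, and the map sending every world to a single reflexive point • is a surjective bounded morphism (forth: every edge maps to (•,•); back: every world has a successor). So any modal formula valid on the 5-cycle is also valid on the reflexive point, which is not irreflexive.
So no modal formula (or set of formulas) defines exactly the irreflexive frames.

Not modally definable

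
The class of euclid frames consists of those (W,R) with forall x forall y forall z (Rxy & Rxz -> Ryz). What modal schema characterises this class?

This is the Euclidean property; the standard corresponding axiom is 5: ◇s → □◇s.

◇s → □◇s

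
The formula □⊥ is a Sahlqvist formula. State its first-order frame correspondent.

This schema is the Ver axiom.
Its frame correspondent is emptiness of R — ∀x ∀y ¬Rxy.

emptiness of R: ∀x ∀y ¬Rxy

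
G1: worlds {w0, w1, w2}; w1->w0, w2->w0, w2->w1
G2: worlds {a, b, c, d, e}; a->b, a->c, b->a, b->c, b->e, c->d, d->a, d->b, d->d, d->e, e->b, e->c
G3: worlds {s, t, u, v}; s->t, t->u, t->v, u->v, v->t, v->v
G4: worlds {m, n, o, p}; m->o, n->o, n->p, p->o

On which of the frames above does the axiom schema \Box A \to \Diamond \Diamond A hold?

Frame correspondent (Sahlqvist): \forall x \exists w (xRw \wedge x R^2 w) — i.e. a generalized confluence (Geach) condition.
G1: fails — at w0 but no w with w0Rw and w0R²w.
G2: holds.
G3: fails — at s but no w with sRw and sR²w.
G4: fails — at m but no w with mRw and mR²w.
Valid on: G2.

G2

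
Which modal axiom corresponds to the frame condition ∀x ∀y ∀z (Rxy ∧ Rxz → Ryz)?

◇s → □◇s

This is the Euclidean property; the standard corresponding axiom is 5: ◇s → □◇s.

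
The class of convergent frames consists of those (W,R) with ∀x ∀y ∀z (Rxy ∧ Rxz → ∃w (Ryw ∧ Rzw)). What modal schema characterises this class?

The condition is convergence. The .2 schema ◇□q → □◇q defines it.
Suppose ◇□q→□◇q is valid. Take Rxy, Rxz and set V(q)={w : Ryw}. Then □q at y so ◇□q at x, so □◇q at x, so ◇q at z, giving w with Rzw and Ryw.

◇□q → □◇q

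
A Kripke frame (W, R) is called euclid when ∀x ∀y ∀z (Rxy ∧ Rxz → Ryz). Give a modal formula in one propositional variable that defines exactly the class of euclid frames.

This is the Euclidean property; the standard corresponding axiom is 5: ◇r → □◇r.

◇r → □◇r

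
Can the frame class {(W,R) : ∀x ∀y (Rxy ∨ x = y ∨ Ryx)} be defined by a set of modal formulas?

Modal frame validity is preserved under disjoint unions.
Take 4 disjoint single-world reflexive frames: each is trivially connected, but their disjoint union has 4 worlds with no edge between distinct components, so it is not connected.
So the class is not modally definable.

No — not modally definable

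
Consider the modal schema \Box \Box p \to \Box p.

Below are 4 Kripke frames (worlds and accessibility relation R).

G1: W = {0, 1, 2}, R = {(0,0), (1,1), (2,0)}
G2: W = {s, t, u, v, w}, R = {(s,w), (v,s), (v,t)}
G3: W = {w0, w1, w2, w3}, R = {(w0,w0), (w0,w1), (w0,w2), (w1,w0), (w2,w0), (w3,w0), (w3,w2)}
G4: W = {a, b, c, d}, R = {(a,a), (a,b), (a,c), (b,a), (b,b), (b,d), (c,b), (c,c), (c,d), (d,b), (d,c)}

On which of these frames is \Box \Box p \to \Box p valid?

Frame correspondent (Sahlqvist): \forall x \forall y (Rxy \to \exists z (Rxz \wedge Rzy)) — i.e. density.
G1: satisfies the condition.
G2: fails — Rvt but no z with Rvz and Rzt.
G3: satisfies the condition.
G4: satisfies the condition.

G1, G3, G4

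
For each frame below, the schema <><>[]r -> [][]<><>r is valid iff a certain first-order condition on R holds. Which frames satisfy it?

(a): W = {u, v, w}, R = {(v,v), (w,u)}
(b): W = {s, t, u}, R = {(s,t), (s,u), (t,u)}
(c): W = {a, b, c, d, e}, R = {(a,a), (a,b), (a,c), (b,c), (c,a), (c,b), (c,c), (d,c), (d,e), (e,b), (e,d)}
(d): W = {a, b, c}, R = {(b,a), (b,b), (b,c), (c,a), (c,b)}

This is the axiom for a generalized confluence (Geach) condition; its first-order frame correspondent is forall x forall y forall z ((x R^2 y & x R^2 z) -> exists w (yRw & z R^2 w)).
(a): holds.
(b): fails — sR²u, sR²u but no w with uRw and uR²w.
(c): fails — eR²e, eR²e but no w with eRw and eR²w.
(d): fails — bR²a, bR²a but no w with aRw and aR²w.
Valid on: (a).

(a)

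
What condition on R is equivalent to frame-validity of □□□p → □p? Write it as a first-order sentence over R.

∀x ∀z (xRz → ∃w (xR³w ∧ z = w))

This is a Sahlqvist (Geach-type) schema ◇^0□^3p → □^1◇^0p.
Minimal-valuation argument: fix x; take any y with xR^0y and any z with xR^1z. Set V(p) to the set of worlds R-reachable from y in exactly 3 steps. Then □^3p holds at y, so the antecedent holds at x; validity forces ◇^0p at z, giving a w with zR^0w and yR^3w.
First-order correspondent: ∀x ∀z (xRz → ∃w (xR³w ∧ z = w)).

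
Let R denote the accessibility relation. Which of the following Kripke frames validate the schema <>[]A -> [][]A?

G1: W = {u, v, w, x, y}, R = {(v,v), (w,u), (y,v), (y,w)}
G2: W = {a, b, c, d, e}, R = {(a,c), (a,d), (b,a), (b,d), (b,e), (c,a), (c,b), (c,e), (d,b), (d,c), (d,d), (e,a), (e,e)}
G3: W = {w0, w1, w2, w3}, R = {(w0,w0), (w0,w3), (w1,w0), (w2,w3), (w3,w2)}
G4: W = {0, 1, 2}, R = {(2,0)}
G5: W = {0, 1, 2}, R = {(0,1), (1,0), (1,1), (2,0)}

G4

The schema corresponds to a generalized confluence (Geach) condition: forall x forall y forall z ((xRy & x R^2 z) -> exists w (yRw & z = w)).
G1: fails — yRv, yR²u but no t with vRt and u=t.
G2: fails — aRc, aR²c but no w with cRw and c=w.
G3: fails — w0Rw0, w0R²w2 but no w with w0Rw and w2=w.
G4: satisfies the condition.
G5: fails — 1R0, 1R²0 but no w with 0Rw and 0=w.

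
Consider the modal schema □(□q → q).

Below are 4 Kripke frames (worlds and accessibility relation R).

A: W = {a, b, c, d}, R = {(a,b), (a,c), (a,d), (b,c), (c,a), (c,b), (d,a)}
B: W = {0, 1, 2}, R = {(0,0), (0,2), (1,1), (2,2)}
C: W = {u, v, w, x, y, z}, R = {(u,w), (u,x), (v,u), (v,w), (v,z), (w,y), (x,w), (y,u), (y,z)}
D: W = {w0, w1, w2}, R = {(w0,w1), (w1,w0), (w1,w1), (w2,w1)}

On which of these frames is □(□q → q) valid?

This is the axiom for shift-reflexivity; its first-order frame correspondent is ∀x ∀y (Rxy → Ryy).
A: fails — Rbc but not Rcc.
B: holds.
C: fails — Rxw but not Rww.
D: fails — Rw1w0 but not Rw0w0.
Valid on: B.

B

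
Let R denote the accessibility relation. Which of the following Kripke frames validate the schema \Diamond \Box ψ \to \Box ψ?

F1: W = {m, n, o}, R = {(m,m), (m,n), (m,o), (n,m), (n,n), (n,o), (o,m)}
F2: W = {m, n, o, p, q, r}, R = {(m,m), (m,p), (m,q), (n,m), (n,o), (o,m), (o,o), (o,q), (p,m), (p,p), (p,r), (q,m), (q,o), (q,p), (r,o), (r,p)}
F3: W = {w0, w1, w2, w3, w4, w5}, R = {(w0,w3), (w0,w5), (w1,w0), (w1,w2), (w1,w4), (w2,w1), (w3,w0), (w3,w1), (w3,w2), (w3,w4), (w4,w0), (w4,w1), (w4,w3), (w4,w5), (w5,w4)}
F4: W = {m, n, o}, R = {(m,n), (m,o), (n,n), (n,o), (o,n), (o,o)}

The schema corresponds to the Euclidean property: \forall x \forall y \forall z (Rxy \wedge Rxz \to Ryz).
F1: fails — Rmo and Rmo but not Roo.
F2: fails — Rmq and Rmq but not Rqq.
F3: fails — Rw0w5 and Rw0w5 but not Rw5w5.
F4: condition met.

F4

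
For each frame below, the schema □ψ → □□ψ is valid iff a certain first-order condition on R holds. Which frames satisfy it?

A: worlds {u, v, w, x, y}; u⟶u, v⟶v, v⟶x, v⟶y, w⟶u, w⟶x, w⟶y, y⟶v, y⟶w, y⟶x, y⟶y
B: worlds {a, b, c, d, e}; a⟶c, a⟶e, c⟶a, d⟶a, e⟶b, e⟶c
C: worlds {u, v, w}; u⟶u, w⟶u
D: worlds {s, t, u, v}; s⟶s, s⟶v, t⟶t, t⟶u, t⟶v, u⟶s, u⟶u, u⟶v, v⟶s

This is the axiom for transitivity; its first-order frame correspondent is ∀x ∀y ∀z (Rxy ∧ Ryz → Rxz).
A: fails — Ryw and Rwu but not Ryu.
B: fails — Rae and Reb but not Rab.
C: condition met.
D: fails — Rtv and Rvs but not Rts.

C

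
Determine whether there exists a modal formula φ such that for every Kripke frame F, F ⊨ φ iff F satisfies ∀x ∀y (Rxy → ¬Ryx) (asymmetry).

Not modally definable

Modal frame validity is preserved under surjective bounded morphisms.
The 3-cycle (worlds s,t,u with s→t→u→s) is asymmetric. Mapping every world to a single reflexive point • is a surjective bounded morphism, and the reflexive point is not asymmetric (R•• but asymmetry requires ¬R••).
So the class is not modally definable.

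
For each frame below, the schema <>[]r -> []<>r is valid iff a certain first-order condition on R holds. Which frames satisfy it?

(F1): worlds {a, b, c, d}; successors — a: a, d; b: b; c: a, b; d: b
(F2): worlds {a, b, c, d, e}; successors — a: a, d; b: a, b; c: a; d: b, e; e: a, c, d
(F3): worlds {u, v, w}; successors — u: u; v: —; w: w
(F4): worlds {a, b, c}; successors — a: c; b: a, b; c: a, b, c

This is the axiom for convergence; its first-order frame correspondent is forall x forall y forall z (Rxy & Rxz -> exists w (Ryw & Rzw)).
(F1): fails — Raa and Rad but a and d have no common successor.
(F2): fails — Raa and Rad but a and d have no common successor.
(F3): ✓.
(F4): fails — Rbb and Rba but b and a have no common successor.
Valid on: (F3).

(F3)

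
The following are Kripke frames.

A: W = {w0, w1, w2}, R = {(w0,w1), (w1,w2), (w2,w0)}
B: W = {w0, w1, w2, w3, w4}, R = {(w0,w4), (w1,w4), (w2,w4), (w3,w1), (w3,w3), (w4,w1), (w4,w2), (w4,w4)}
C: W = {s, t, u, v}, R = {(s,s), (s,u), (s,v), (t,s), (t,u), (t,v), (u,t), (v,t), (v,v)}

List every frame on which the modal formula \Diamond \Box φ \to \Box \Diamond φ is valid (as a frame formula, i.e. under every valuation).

A

The schema corresponds to convergence: \forall x \forall y \forall z (Rxy \wedge Rxz \to \exists w (Ryw \wedge Rzw)).
A: holds.
B: fails — Rw3w1 and Rw3w3 but w1 and w3 have no common successor.
C: fails — Rsu and Rss but u and s have no common successor.
Valid on: A.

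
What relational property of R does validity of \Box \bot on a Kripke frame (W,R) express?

□⊥ is valid iff no world has any successor (otherwise □⊥ fails at any world with one).

emptiness of R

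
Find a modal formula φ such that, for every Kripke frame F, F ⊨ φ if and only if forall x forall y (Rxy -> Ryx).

A defining formula is ψ → □◇ψ (the B axiom).
Suppose ψ→□◇ψ is valid. Take Rxy and set V(ψ)={x}. Then ψ at x, so □◇ψ at x, so ◇ψ at y, so some z with Ryz has ψ; z=x, i.e. Ryx.

ψ → □◇ψ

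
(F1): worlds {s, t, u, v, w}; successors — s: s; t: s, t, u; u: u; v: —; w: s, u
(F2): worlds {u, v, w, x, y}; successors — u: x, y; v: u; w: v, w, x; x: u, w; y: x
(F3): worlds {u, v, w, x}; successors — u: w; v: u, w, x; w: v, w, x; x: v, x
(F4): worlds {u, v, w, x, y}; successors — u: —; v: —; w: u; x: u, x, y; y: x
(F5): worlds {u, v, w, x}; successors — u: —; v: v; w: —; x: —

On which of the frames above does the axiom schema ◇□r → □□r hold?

This is the axiom for a generalized confluence (Geach) condition; its first-order frame correspondent is ∀x ∀y ∀z ((xRy ∧ xR²z) → ∃w (yRw ∧ z = w)).
(F1): fails — tRs, tR²t but no w* with sRw* and t=w*.
(F2): fails — uRx, uR²x but no t with xRt and x=t.
(F3): fails — vRu, vR²v but no t with uRt and v=t.
(F4): fails — xRu, xR²u but no t with uRt and u=t.
(F5): ✓.
Valid on: (F5).

(F5)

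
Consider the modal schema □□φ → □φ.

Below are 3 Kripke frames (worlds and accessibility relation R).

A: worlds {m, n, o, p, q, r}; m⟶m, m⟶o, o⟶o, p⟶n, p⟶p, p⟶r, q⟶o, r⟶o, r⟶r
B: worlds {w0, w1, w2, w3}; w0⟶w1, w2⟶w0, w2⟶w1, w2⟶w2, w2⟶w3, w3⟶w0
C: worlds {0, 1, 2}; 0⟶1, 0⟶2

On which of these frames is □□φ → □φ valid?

A

The schema corresponds to density: ∀x ∀y (Rxy → ∃z (Rxz ∧ Rzy)).
A: condition met.
B: fails — Rw3w0 but no z with Rw3z and Rzw0.
C: fails — R01 but no z with R0z and Rz1.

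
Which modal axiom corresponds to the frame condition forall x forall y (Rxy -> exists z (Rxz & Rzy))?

A defining formula is □□r → □r (the C4 axiom).

□□r → □r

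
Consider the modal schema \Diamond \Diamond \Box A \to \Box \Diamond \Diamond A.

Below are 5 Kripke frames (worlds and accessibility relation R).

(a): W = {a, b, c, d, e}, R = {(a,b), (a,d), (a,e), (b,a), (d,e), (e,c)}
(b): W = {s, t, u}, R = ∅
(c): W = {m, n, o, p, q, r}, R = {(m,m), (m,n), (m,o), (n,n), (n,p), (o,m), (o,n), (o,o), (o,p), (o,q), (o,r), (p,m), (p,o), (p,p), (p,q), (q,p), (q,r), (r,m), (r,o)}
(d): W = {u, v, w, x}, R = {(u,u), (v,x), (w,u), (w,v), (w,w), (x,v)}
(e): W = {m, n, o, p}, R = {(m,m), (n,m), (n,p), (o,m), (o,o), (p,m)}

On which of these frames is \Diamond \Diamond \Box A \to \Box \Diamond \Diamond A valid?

(b), (c), (e)

This is the axiom for a generalized confluence (Geach) condition; its first-order frame correspondent is \forall x \forall y \forall z ((x R^2 y \wedge xRz) \to \exists w (yRw \wedge z R^2 w)).
(a): fails — aR²a, aRd but no w with aRw and dR²w.
(b): satisfies the condition.
(c): satisfies the condition.
(d): fails — wR²u, wRv but no t with uRt and vR²t.
(e): satisfies the condition.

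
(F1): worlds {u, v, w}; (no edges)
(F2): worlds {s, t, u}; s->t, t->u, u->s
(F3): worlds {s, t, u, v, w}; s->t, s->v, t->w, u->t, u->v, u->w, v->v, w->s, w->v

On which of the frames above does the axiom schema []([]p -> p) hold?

The schema corresponds to shift-reflexivity: forall x forall y (Rxy -> Ryy).
(F1): holds.
(F2): fails — Rus but not Rss.
(F3): fails — Ruw but not Rww.

(F1)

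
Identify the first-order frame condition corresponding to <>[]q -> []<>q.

Suppose ◇□q→□◇q is valid. Take Rxy, Rxz and set V(q)={w : Ryw}. Then □q at y so ◇□q at x, so □◇q at x, so ◇q at z, giving w with Rzw and Ryw.
Conversely, any frame satisfying forall x forall y forall z (Rxy & Rxz -> exists w (Ryw & Rzw)) validates the schema.
So the correspondent is convergence.

convergence: forall x forall y forall z (Rxy & Rxz -> exists w (Ryw & Rzw))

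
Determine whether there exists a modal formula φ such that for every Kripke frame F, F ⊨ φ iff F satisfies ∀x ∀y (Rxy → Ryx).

Yes — defined by q → □◇q

The condition is symmetry. A defining modal formula is q → □◇q.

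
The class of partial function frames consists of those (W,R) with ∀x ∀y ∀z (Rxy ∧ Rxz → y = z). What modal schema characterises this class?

This is partial functionality; the standard corresponding axiom is CD: ◇r → □r.
Suppose ◇r→□r is valid. Take Rxy, Rxz and set V(r)={y}. Then ◇r at x, so □r at x, so r at z, i.e. z=y.

◇r → □r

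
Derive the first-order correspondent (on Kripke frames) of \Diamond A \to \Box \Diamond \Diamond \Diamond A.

This is a Sahlqvist (Geach-type) schema ◇^1□^0A → □^1◇^3A.
First-order correspondent: \forall x \forall y \forall z ((xRy \wedge xRz) \to \exists w (y = w \wedge z R^3 w)).

\forall x \forall y \forall z ((xRy \wedge xRz) \to \exists w (y = w \wedge z R^3 w))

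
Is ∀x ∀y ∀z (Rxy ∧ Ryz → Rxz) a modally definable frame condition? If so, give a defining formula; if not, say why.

The condition is transitivity. A defining modal formula is □p → □□p.
Suppose □p→□□p is valid. Take Rxy, Ryz and set V(p)={w : Rxw}. Then □p at x, so □□p at x, so □p at y, so p at z, i.e. Rxz.

Yes — defined by □p → □□p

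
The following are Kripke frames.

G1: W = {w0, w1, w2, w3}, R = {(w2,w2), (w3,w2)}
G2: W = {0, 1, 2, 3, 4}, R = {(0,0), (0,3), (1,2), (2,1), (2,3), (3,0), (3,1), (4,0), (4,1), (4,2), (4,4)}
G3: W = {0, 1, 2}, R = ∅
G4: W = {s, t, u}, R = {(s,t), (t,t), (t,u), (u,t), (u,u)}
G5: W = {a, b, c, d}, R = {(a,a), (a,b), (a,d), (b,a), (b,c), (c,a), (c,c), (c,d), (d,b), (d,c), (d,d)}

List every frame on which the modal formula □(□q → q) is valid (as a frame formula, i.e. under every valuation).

Frame correspondent (Sahlqvist): ∀x ∀y (Rxy → Ryy) — i.e. shift-reflexivity.
G1: ✓.
G2: fails — R31 but not R11.
G3: ✓.
G4: ✓.
G5: fails — Rab but not Rbb.
Valid on: G1, G3, G4.

G1, G3, G4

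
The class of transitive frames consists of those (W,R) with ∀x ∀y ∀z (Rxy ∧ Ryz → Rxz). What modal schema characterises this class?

□ψ → □□ψ

The condition is transitivity. The 4 schema □ψ → □□ψ defines it.
Suppose □ψ→□□ψ is valid. Take Rxy, Ryz and set V(ψ)={w : Rxw}. Then □ψ at x, so □□ψ at x, so □ψ at y, so ψ at z, i.e. Rxz.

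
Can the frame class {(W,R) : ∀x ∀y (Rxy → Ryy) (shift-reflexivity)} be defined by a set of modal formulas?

Yes, by □(□q → q)

This is a Sahlqvist condition; the T□ axiom □(□q → q) defines it.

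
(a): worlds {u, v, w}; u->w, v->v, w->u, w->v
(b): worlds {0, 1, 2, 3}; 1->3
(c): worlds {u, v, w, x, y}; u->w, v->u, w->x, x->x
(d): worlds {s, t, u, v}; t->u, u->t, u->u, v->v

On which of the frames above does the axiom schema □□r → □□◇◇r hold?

(a), (b), (d)

Frame correspondent (Sahlqvist): ∀x ∀z (xR²z → ∃w (xR²w ∧ zR²w)) — i.e. a generalized confluence (Geach) condition.
(a): condition met.
(b): condition met.
(c): fails — vR²w but no t with vR²t and wR²t.
(d): condition met.
Valid on: (a), (b), (d).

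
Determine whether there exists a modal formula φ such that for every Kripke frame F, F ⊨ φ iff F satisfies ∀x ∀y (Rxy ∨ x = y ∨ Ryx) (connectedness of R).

Not definable by any modal formula

If a class were modally definable it would be closed under disjoint unions (Goldblatt–Thomason).
Take 4 disjoint single-world reflexive frames: each is trivially connected, but their disjoint union has 4 worlds with no edge between distinct components, so it is not connected.
Hence connectedness of R is not modally definable.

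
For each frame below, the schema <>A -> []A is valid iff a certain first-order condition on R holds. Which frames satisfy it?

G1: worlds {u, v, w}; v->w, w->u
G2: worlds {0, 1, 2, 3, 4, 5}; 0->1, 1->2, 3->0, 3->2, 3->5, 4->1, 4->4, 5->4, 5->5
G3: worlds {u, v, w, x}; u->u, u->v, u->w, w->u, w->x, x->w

G1

Frame correspondent (Sahlqvist): forall x forall y forall z (Rxy & Rxz -> y = z) — i.e. partial functionality.
G1: ✓.
G2: fails — 3 sees both 0 and 2.
G3: fails — u sees both u and v.
Valid on: G1.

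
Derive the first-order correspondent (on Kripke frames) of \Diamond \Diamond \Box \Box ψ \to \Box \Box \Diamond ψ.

\forall x \forall y \forall z ((x R^2 y \wedge x R^2 z) \to \exists w (y R^2 w \wedge zRw))

This is a Sahlqvist (Geach-type) schema ◇^2□^2ψ → □^2◇^1ψ.
Minimal-valuation argument: fix x; take any y with xR^2y and any z with xR^2z. Set V(ψ) to the set of worlds R-reachable from y in exactly 2 steps. Then □^2ψ holds at y, so the antecedent holds at x; validity forces ◇^1ψ at z, giving a w with zR^1w and yR^2w.
First-order correspondent: \forall x \forall y \forall z ((x R^2 y \wedge x R^2 z) \to \exists w (y R^2 w \wedge zRw)).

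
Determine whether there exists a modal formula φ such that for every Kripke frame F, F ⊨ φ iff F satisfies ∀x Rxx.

Yes — defined by □p → p

This is a Sahlqvist condition; the T axiom □p → p defines it.
Suppose □p→p is valid. At any x set V(p)={w : Rxw}. Then □p holds at x, so p holds at x, i.e. Rxx.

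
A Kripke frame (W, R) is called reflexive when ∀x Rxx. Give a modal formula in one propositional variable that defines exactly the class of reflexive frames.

A defining formula is □r → r (the T axiom).

□r → r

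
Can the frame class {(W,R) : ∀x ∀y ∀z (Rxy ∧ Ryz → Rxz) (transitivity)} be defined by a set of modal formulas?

Yes: it is transitivity, defined by the 4 schema □q → □□q.
Suppose □q→□□q is valid. Take Rxy, Ryz and set V(q)={w : Rxw}. Then □q at x, so □□q at x, so □q at y, so q at z, i.e. Rxz.

Definable; □q → □□q defines it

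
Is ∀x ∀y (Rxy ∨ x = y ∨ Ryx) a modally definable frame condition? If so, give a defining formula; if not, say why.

Not modally definable

Any modally definable frame class is closed under disjoint unions.
Take 4 disjoint single-world reflexive frames: each is trivially connected, but their disjoint union has 4 worlds with no edge between distinct components, so it is not connected.
Hence connectedness of R is not modally definable.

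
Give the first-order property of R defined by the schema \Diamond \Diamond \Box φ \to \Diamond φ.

This is a Sahlqvist (Geach-type) schema ◇^2□^1φ → □^0◇^1φ.
First-order correspondent: \forall x \forall y (x R^2 y \to \exists w (yRw \wedge xRw)).

\forall x \forall y (x R^2 y \to \exists w (yRw \wedge xRw))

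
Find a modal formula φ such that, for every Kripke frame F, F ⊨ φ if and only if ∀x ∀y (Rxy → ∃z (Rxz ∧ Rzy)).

A defining formula is □□s → □s (the C4 axiom).
Suppose □□s→□s is valid. Take Rxy and set V(s)={w : xR²w}. Then □□s at x, so □s at x, so s at y, i.e. ∃z(Rxz∧Rzy).

□□s → □s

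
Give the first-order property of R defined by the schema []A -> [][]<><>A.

This is a Sahlqvist (Geach-type) schema ◇^0□^1A → □^2◇^2A.
Minimal-valuation argument: fix x; take any y with xR^0y and any z with xR^2z. Set V(A) to the set of worlds R-reachable from y in exactly 1 step. Then □^1A holds at y, so the antecedent holds at x; validity forces ◇^2A at z, giving a w with zR^2w and yR^1w.
First-order correspondent: forall x forall z (x R^2 z -> exists w (xRw & z R^2 w)).

forall x forall z (x R^2 z -> exists w (xRw & z R^2 w))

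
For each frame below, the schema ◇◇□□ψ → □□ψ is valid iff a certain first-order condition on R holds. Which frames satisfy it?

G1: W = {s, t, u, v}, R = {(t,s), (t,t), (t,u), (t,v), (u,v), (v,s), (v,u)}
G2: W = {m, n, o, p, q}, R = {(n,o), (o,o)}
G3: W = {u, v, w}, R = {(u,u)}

G2, G3

This is the axiom for a generalized confluence (Geach) condition; its first-order frame correspondent is ∀x ∀y ∀z ((xR²y ∧ xR²z) → ∃w (yR²w ∧ z = w)).
G1: fails — tR²s, tR²s but no w with sR²w and s=w.
G2: holds.
G3: holds.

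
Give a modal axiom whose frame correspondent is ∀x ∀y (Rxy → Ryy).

□(□ψ → ψ)

The condition is shift-reflexivity. The T□ schema □(□ψ → ψ) defines it.
Suppose □(□ψ→ψ) is valid. Take Rxy and set V(ψ)={w : Ryw}. Then at y, □ψ holds; since □(□ψ→ψ) at x, □ψ→ψ at y, so ψ at y, i.e. Ryy.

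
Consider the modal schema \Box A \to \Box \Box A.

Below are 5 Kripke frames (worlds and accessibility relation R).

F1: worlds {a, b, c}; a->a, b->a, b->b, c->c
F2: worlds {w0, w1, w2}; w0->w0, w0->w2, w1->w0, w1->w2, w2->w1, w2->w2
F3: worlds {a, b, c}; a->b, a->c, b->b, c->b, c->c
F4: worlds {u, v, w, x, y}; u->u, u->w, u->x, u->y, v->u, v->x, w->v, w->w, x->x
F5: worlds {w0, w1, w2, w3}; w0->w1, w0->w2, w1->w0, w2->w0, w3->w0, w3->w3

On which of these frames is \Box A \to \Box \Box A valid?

F1, F3

The schema corresponds to transitivity: \forall x \forall y \forall z (Rxy \wedge Ryz \to Rxz).
F1: ✓.
F2: fails — Rw1w2 and Rw2w1 but not Rw1w1.
F3: ✓.
F4: fails — Ruw and Rwv but not Ruv.
F5: fails — Rw1w0 and Rw0w1 but not Rw1w1.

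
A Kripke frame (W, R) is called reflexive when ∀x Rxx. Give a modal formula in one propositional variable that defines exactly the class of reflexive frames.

This is reflexivity; the standard corresponding axiom is T: □p → p.
Suppose □p→p is valid. At any x set V(p)={w : Rxw}. Then □p holds at x, so p holds at x, i.e. Rxx.

□p → p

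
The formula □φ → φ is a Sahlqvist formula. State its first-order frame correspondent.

Reflexivity

Suppose □φ→φ is valid. At any x set V(φ)={w : Rxw}. Then □φ holds at x, so φ holds at x, i.e. Rxx.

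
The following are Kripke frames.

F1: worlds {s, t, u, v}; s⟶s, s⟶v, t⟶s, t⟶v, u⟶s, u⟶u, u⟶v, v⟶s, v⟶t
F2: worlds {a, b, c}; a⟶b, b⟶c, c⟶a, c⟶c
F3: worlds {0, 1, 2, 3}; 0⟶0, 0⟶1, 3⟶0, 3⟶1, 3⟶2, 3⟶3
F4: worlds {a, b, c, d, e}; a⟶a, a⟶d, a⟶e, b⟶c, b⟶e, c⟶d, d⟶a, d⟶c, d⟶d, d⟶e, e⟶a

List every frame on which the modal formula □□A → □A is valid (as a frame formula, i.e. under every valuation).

F3

Frame correspondent (Sahlqvist): ∀x ∀y (Rxy → ∃z (Rxz ∧ Rzy)) — i.e. density.
F1: fails — Rvt but no z with Rvz and Rzt.
F2: fails — Rab but no z with Raz and Rzb.
F3: holds.
F4: fails — Rbc but no z with Rbz and Rzc.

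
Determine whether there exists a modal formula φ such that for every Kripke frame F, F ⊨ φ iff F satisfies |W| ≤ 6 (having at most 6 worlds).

No — not modally definable

Any modally definable frame class is closed under disjoint unions.
Any modal formula valid on each of 7 disjoint one-world frames is valid on their disjoint union (validity is preserved under disjoint unions). Each one-world frame has |W|=1≤6, but the union has |W|=7.
So no modal formula (or set of formulas) defines exactly the |W|≤6 frames.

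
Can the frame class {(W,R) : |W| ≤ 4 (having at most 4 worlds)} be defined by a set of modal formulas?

Not definable by any modal formula

If a class were modally definable it would be closed under disjoint unions (Goldblatt–Thomason).
Any modal formula valid on each of 5 disjoint one-world frames is valid on their disjoint union (validity is preserved under disjoint unions). Each one-world frame has |W|=1≤4, but the union has |W|=5.
So the class is not modally definable.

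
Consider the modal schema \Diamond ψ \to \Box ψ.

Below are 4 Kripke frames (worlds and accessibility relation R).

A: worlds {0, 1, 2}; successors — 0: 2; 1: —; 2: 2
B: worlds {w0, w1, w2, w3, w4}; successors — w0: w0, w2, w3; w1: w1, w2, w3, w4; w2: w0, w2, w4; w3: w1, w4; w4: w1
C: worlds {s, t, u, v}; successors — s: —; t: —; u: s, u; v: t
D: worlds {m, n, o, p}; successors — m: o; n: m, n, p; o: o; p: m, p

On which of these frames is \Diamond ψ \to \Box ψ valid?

A

This is the axiom for partial functionality; its first-order frame correspondent is \forall x \forall y \forall z (Rxy \wedge Rxz \to y = z).
A: satisfies the condition.
B: fails — w0 sees both w0 and w2.
C: fails — u sees both s and u.
D: fails — n sees both m and n.
Valid on: A.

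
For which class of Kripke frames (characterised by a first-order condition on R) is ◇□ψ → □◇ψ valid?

This is the .2 axiom.
It corresponds to convergence: ∀x ∀y ∀z (Rxy ∧ Rxz → ∃w (Ryw ∧ Rzw)).

Convergence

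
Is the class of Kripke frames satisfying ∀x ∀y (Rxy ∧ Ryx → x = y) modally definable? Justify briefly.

Any modally definable frame class is closed under surjective bounded morphisms.
The 8-cycle (worlds s,t,u,v,w,x,y,z with s→t→u→v→w→x→y→z→s) is antisymmetric. Sending even-indexed worlds to • and odd-indexed worlds to ∘ is a surjective bounded morphism onto the two-world frame with •↔∘, which is not antisymmetric.
So no modal formula (or set of formulas) defines exactly the antisymmetric frames.

No — not modally definable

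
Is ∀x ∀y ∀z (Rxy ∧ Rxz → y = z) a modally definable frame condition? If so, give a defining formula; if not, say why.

This is a Sahlqvist condition; the CD axiom ◇q → □q defines it.
Suppose ◇q→□q is valid. Take Rxy, Rxz and set V(q)={y}. Then ◇q at x, so □q at x, so q at z, i.e. z=y.

Yes — defined by ◇q → □q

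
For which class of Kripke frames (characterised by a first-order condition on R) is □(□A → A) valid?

This is the T□ axiom.
It corresponds to shift-reflexivity: ∀x ∀y (Rxy → Ryy).

Shift-reflexivity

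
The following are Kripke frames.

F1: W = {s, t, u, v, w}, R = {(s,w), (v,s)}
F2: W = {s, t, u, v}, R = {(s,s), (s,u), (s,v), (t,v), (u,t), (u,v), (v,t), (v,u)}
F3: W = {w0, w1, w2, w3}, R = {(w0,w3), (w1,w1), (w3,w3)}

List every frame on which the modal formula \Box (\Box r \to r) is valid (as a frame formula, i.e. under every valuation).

The schema corresponds to shift-reflexivity: \forall x \forall y (Rxy \to Ryy).
F1: fails — Rvs but not Rss.
F2: fails — Ruv but not Rvv.
F3: condition met.
Valid on: F3.

F3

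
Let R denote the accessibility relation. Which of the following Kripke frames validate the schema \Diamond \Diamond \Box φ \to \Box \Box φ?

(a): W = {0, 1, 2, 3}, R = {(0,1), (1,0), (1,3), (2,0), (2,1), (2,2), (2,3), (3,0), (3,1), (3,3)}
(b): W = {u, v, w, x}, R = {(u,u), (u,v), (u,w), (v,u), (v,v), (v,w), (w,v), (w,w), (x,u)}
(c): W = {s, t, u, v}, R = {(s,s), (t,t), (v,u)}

The schema corresponds to a generalized confluence (Geach) condition: \forall x \forall y \forall z ((x R^2 y \wedge x R^2 z) \to \exists w (yRw \wedge z = w)).
(a): fails — 0R²0, 0R²0 but no w with 0Rw and 0=w.
(b): fails — uR²w, uR²u but no t with wRt and u=t.
(c): holds.

(c)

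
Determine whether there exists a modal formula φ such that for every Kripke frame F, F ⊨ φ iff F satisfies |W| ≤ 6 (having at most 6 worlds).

No

If a class were modally definable it would be closed under disjoint unions (Goldblatt–Thomason).
Any modal formula valid on each of 7 disjoint one-world frames is valid on their disjoint union (validity is preserved under disjoint unions). Each one-world frame has |W|=1≤6, but the union has |W|=7.
Hence having at most 6 worlds is not modally definable.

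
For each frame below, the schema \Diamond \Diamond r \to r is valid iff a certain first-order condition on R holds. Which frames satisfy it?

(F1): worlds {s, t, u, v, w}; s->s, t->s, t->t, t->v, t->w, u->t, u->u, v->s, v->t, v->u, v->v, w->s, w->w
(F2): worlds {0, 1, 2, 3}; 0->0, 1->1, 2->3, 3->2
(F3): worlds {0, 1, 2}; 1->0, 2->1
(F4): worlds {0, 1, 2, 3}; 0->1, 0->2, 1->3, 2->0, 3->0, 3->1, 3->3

Frame correspondent (Sahlqvist): \forall x \forall y (x R^2 y \to \exists w (y = w \wedge x = w)) — i.e. a generalized confluence (Geach) condition.
(F1): fails — tR²s but s ≠ t.
(F2): holds.
(F3): fails — 2R²0 but 0 ≠ 2.
(F4): fails — 0R²3 but 3 ≠ 0.
Valid on: (F2).

(F2)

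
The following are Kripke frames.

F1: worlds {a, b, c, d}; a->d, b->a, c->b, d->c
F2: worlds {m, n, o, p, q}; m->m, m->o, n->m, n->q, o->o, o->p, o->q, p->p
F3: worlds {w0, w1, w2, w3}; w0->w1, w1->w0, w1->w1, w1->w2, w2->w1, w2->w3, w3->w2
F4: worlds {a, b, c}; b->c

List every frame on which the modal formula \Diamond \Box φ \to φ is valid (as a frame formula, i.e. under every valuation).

This is the axiom for symmetry; its first-order frame correspondent is \forall x \forall y (Rxy \to Ryx).
F1: fails — Rad but not Rda.
F2: fails — Rop but not Rpo.
F3: holds.
F4: fails — Rbc but not Rcb.
Valid on: F3.

F3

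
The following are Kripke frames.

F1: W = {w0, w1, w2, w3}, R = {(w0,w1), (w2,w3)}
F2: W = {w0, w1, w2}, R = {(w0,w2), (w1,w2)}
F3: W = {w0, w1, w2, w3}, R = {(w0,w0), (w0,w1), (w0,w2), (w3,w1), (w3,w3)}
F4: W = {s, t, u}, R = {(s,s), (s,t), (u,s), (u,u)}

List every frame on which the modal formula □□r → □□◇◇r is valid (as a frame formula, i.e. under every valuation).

F1, F2

The schema corresponds to a generalized confluence (Geach) condition: ∀x ∀z (xR²z → ∃w (xR²w ∧ zR²w)).
F1: condition met.
F2: condition met.
F3: fails — w0R²w1 but no w with w0R²w and w1R²w.
F4: fails — sR²t but no w with sR²w and tR²w.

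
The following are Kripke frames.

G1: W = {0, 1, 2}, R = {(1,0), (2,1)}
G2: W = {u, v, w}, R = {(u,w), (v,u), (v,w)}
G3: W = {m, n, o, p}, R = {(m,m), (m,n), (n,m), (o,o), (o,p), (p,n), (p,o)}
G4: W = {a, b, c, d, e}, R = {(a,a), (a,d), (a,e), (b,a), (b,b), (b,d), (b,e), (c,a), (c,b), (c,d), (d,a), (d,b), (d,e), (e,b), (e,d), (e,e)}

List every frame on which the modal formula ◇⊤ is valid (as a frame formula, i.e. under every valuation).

The schema corresponds to seriality: ∀x ∃y Rxy.
G1: fails — world 0 has no successor.
G2: fails — world w has no successor.
G3: satisfies the condition.
G4: satisfies the condition.

G3, G4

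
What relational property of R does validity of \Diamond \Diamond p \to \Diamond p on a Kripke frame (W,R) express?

transitivity: \forall x \forall y \forall z (Rxy \wedge Ryz \to Rxz)

Replacing p by ¬p and contraposing gives the equivalent schema □p → □□p.
Suppose □p→□□p is valid. Take Rxy, Ryz and set V(p)={w : Rxw}. Then □p at x, so □□p at x, so □p at y, so p at z, i.e. Rxz.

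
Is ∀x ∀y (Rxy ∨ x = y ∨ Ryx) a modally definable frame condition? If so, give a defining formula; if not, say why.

Not definable by any modal formula

Modal frame validity is preserved under disjoint unions.
Take 2 disjoint single-world reflexive frames: each is trivially connected, but their disjoint union has 2 worlds with no edge between distinct components, so it is not connected.
Hence connectedness of R is not modally definable.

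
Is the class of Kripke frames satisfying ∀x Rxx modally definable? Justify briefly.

Definable; □p → p defines it

The condition is reflexivity. A defining modal formula is □p → p.
Suppose □p→p is valid. At any x set V(p)={w : Rxw}. Then □p holds at x, so p holds at x, i.e. Rxx.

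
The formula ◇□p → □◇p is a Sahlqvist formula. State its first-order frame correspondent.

Suppose ◇□p→□◇p is valid. Take Rxy, Rxz and set V(p)={w : Ryw}. Then □p at y so ◇□p at x, so □◇p at x, so ◇p at z, giving w with Rzw and Ryw.

convergence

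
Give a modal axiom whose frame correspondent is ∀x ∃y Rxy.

The condition is seriality. The D schema □q → ◇q defines it.
Suppose □q→◇q is valid. At any x set V(q)=W. Then □q at x, so ◇q at x, so x has a successor.

□q → ◇q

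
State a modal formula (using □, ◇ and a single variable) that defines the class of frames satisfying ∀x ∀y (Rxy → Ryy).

□(□p → p)

The condition is shift-reflexivity. The T□ schema □(□p → p) defines it.
Suppose □(□p→p) is valid. Take Rxy and set V(p)={w : Ryw}. Then at y, □p holds; since □(□p→p) at x, □p→p at y, so p at y, i.e. Ryy.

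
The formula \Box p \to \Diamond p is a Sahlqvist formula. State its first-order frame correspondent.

seriality: \forall x \exists y Rxy

Suppose □p→◇p is valid. At any x set V(p)=W. Then □p at x, so ◇p at x, so x has a successor.
The converse is a direct semantic check.
So the correspondent is seriality.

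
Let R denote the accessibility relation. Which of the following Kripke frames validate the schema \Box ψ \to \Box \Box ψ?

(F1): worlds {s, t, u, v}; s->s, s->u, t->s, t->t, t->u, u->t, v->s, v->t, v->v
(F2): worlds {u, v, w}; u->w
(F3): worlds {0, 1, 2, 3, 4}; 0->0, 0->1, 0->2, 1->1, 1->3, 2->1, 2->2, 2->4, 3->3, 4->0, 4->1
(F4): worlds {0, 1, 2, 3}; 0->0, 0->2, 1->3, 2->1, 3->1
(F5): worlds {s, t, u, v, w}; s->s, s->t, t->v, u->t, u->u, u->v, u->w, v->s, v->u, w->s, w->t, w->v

This is the axiom for transitivity; its first-order frame correspondent is \forall x \forall y \forall z (Rxy \wedge Ryz \to Rxz).
(F1): fails — Rut and Rts but not Rus.
(F2): ✓.
(F3): fails — R02 and R24 but not R04.
(F4): fails — R31 and R13 but not R33.
(F5): fails — Ruv and Rvs but not Rus.

(F2)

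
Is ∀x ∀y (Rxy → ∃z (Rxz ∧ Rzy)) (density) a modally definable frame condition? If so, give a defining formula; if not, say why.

This is a Sahlqvist condition; the C4 axiom □□p → □p defines it.

Yes, by □□p → □p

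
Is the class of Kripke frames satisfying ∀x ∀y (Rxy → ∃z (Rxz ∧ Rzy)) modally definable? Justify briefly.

This is a Sahlqvist condition; the C4 axiom □□q → □q defines it.

Yes, by □□q → □q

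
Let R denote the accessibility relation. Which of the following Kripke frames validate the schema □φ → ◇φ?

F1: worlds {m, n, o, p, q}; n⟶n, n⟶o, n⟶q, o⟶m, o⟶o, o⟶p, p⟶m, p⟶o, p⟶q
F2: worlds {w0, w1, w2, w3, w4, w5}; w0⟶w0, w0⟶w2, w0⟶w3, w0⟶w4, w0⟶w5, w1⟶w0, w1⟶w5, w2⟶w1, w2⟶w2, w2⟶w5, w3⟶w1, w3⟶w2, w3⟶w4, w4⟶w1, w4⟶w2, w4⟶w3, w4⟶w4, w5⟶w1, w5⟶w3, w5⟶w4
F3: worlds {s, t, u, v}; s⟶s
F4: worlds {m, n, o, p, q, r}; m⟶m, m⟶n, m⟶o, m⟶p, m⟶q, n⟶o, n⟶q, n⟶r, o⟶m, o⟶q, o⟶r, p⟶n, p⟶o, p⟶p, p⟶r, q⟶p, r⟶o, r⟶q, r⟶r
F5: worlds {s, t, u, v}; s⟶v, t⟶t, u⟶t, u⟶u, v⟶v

This is the axiom for seriality; its first-order frame correspondent is ∀x ∃y Rxy.
F1: fails — world m has no successor.
F2: ✓.
F3: fails — world t has no successor.
F4: ✓.
F5: ✓.

F2, F4, F5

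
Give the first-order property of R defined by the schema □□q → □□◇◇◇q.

This is a Sahlqvist (Geach-type) schema ◇^0□^2q → □^2◇^3q.
Minimal-valuation argument: fix x; take any y with xR^0y and any z with xR^2z. Set V(q) to the set of worlds R-reachable from y in exactly 2 steps. Then □^2q holds at y, so the antecedent holds at x; validity forces ◇^3q at z, giving a w with zR^3w and yR^2w.
First-order correspondent: ∀x ∀z (xR²z → ∃w (xR²w ∧ zR³w)).

∀x ∀z (xR²z → ∃w (xR²w ∧ zR³w))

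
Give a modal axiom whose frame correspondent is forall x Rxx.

A defining formula is □q → q (the T axiom).
Suppose □q→q is valid. At any x set V(q)={w : Rxw}. Then □q holds at x, so q holds at x, i.e. Rxx.

□q → q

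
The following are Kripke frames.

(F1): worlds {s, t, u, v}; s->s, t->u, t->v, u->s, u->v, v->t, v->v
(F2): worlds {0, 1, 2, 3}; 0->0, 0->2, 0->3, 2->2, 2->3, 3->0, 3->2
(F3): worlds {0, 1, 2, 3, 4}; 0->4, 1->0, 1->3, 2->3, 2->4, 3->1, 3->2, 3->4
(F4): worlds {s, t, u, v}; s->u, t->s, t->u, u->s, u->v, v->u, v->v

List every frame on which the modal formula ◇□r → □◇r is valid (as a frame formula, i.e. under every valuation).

Frame correspondent (Sahlqvist): ∀x ∀y ∀z (Rxy ∧ Rxz → ∃w (Ryw ∧ Rzw)) — i.e. convergence.
(F1): fails — Ruv and Rus but v and s have no common successor.
(F2): satisfies the condition.
(F3): fails — R04 and R04 but 4 and 4 have no common successor.
(F4): fails — Rts and Rtu but s and u have no common successor.
Valid on: (F2).

(F2)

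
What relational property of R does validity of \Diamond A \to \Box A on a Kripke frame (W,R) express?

partial functionality

This is the CD axiom.
Its frame correspondent is partial functionality — \forall x \forall y \forall z (Rxy \wedge Rxz \to y = z).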